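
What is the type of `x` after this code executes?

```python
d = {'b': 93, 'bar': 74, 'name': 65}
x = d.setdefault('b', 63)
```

dict.setdefault() returns the (existing or default) value

int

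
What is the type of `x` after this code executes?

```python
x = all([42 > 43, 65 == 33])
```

all() returns bool

bool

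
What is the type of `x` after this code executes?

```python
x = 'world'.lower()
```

str.lower() returns str

str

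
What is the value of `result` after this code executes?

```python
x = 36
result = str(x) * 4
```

x = 36; result = '36363636'

'36363636'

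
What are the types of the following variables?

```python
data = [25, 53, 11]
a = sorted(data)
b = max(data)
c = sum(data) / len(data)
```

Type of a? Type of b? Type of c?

sorted() returns list; max of ints returns int; int / int = float

list, int, float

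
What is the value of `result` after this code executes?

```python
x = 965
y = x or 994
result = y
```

x = 965; y = 965; result = 965

965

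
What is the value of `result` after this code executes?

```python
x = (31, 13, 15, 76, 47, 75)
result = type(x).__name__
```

x is tuple; result = 'tuple'

'tuple'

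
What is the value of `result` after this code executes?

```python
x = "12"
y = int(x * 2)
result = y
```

x = '12'; y = 1212; result = 1212

1212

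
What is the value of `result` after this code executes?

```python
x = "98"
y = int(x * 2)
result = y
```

x = '98'; y = 9898; result = 9898

9898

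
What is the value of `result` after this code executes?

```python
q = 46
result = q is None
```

q = 46; result = False

False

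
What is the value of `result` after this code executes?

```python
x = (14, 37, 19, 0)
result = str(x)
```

x = (14, 37, 19, 0); result = '(14, 37, 19, 0)'

'(14, 37, 19, 0)'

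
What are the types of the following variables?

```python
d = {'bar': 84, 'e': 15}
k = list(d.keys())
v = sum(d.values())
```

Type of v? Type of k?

sum of ints is int; list() converts to list

int, list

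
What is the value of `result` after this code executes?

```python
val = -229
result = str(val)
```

val = -229; result = '-229'

'-229'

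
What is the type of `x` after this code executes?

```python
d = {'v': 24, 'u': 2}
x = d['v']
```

Accessing dict[str, int] with str key returns int

int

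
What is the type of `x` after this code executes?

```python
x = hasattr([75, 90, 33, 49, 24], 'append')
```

hasattr() returns bool

bool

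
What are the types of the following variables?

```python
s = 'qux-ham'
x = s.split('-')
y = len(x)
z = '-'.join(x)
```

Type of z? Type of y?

str.join() returns str; len() returns int

str, int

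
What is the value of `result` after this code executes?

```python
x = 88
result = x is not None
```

x = 88; result = True

True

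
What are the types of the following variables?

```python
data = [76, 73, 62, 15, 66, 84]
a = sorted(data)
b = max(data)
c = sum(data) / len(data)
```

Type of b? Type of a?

max of ints returns int; sorted() returns list

int, list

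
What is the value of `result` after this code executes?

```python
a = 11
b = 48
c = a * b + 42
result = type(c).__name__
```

a is int; b is int; c is int; result = 'int'

'int'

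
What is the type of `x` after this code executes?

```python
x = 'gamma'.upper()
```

str.upper() returns str

str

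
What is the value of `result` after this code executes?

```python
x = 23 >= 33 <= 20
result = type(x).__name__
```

x is bool; result = 'bool'

'bool'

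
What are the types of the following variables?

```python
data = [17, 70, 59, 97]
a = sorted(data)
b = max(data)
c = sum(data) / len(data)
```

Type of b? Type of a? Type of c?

max of ints returns int; sorted() returns list; int / int = float

int, list, float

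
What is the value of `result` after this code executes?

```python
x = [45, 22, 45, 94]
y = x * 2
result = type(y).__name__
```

x is list; y is list; result = 'list'

'list'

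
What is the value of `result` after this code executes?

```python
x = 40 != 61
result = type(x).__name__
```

x is bool; result = 'bool'

'bool'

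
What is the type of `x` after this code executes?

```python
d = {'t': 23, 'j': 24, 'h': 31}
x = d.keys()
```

.keys() returns dict_keys view

dict_keys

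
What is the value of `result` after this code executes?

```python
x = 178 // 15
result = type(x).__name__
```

x is int; result = 'int'

'int'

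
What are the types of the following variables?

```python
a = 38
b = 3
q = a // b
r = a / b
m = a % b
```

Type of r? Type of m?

/ returns float; % of ints returns int

float, int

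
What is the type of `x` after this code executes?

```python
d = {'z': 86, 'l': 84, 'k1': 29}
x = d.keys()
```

.keys() returns dict_keys view

dict_keys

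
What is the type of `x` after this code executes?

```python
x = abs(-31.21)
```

abs() of float returns float

float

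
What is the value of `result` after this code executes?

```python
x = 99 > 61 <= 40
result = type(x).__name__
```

x is bool; result = 'bool'

'bool'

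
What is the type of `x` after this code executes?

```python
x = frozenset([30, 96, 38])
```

frozenset() returns frozenset

frozenset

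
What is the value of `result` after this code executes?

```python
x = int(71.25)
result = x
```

x = 71; result = 71

71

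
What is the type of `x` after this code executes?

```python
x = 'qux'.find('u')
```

str.find() returns int index

int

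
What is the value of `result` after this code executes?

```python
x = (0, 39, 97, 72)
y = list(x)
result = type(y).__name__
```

x is tuple; y is list; result = 'list'

'list'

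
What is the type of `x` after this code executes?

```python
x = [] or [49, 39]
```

'or' returns first truthy value (list)

list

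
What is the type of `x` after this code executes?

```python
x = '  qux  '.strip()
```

str.strip() returns str

str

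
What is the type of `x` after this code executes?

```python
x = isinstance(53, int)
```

isinstance() returns bool

bool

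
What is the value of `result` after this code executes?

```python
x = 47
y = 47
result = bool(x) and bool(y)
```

x = 47; y = 47; result = True

True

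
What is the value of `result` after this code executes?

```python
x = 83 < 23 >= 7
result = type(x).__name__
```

x is bool; result = 'bool'

'bool'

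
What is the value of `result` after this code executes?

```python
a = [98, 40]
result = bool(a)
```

a = [98, 40]; result = True

True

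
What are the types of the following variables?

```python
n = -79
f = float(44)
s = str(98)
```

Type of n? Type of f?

n is assigned a bare integer (no decimal point), so it is an int; f is assigned the result of calling float(), which returns a float

int, float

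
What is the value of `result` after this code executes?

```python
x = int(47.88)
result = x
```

x = 47; result = 47

47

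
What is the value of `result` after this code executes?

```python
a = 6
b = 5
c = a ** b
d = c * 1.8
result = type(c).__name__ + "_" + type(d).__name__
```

a is int; b is int; c is int; d is float; result = 'int_float'

'int_float'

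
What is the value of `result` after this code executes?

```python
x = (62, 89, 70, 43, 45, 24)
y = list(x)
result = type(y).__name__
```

x is tuple; y is list; result = 'list'

'list'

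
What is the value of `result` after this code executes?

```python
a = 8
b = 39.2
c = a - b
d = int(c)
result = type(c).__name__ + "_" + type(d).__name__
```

a is int; b is float; c is float; d is int; result = 'float_int'

'float_int'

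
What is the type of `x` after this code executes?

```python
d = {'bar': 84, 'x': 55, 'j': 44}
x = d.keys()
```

.keys() returns dict_keys view

dict_keys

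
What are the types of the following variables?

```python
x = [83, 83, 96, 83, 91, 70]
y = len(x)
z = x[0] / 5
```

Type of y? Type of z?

len() returns int; int / int = float

int, float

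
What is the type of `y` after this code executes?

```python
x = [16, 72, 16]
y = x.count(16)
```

list.count() returns int

int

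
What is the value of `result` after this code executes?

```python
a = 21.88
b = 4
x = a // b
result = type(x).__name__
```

a is float; b is int; x is float; result = 'float'

'float'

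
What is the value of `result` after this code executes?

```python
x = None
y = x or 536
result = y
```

x = None; y = 536; result = 536

536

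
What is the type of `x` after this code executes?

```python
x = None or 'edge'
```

'or' with None returns the other truthy value (str)

str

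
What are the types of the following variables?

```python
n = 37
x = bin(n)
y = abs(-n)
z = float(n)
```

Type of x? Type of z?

bin() returns str; float() returns float

str, float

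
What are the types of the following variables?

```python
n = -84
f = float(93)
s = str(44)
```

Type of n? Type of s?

n is assigned a bare integer (no decimal point), so it is an int; s is assigned the result of calling str(), which returns a str

int, str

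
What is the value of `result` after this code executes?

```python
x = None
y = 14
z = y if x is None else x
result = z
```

x = None; y = 14; z = 14; result = 14

14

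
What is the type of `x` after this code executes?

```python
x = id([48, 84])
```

id() returns int

int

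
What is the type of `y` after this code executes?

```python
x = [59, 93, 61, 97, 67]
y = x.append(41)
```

list.append() returns None (mutates in place)

NoneType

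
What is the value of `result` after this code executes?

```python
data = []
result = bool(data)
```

data = []; result = False

False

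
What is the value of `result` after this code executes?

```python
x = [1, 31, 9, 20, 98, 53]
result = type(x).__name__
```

x is list; result = 'list'

'list'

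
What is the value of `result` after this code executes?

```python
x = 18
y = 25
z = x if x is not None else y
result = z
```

x = 18; y = 25; z = 18; result = 18

18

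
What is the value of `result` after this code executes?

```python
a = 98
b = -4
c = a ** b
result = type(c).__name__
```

a is int; b is int; c is float; result = 'float'

'float'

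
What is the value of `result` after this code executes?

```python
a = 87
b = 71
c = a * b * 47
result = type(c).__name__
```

a is int; b is int; c is int; result = 'int'

'int'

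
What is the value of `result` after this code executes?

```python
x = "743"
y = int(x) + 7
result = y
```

x = '743'; y = 750; result = 750

750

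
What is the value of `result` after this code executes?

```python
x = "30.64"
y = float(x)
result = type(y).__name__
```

x is str; y is float; result = 'float'

'float'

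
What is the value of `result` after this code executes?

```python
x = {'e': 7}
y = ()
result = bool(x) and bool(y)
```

x = {'e': 7}; y = (); result = False

False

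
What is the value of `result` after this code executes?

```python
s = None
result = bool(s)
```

s = None; result = False

False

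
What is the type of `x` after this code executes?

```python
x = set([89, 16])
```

set() constructor returns set

set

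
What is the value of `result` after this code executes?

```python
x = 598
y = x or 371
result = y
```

x = 598; y = 598; result = 598

598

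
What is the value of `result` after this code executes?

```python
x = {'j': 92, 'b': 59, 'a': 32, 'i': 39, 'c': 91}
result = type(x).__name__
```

x is dict; result = 'dict'

'dict'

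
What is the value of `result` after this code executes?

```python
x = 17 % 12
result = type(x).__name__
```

x is int; result = 'int'

'int'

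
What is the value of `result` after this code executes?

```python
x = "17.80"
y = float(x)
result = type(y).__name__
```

x is str; y is float; result = 'float'

'float'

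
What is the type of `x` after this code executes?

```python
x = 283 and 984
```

'and' with truthy values returns last operand (int)

int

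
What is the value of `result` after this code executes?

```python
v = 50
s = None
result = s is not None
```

v = 50; s = None; result = False

False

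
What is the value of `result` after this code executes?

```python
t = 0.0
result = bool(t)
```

t = 0.0; result = False

False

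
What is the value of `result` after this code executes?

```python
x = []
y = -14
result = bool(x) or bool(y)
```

x = []; y = -14; result = True

True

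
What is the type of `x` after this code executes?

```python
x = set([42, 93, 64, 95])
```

set() constructor returns set

set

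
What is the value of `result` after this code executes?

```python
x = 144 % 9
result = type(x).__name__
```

x is int; result = 'int'

'int'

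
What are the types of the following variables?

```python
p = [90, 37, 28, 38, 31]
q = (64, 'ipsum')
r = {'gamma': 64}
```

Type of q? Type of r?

q is assigned a tuple (parenthesized, comma-separated values); r is assigned a dict literal ({key: value})

tuple, dict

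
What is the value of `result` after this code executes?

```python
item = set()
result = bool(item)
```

item = set(); result = False

False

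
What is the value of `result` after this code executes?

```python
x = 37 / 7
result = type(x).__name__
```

x is float; result = 'float'

'float'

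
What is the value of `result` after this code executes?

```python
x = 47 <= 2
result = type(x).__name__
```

x is bool; result = 'bool'

'bool'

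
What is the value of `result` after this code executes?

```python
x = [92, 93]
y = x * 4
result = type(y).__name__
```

x is list; y is list; result = 'list'

'list'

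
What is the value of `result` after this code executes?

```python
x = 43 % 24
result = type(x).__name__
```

x is int; result = 'int'

'int'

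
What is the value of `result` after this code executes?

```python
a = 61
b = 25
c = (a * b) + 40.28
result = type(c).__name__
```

a is int; b is int; c is float; result = 'float'

'float'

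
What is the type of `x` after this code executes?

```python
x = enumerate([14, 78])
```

enumerate() returns an enumerate object

enumerate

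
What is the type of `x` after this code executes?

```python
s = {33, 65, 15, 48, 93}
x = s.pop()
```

Popping from set[int] returns int

int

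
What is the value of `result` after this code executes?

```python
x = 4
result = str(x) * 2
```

x = 4; result = '44'

'44'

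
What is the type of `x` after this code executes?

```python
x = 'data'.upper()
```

str.upper() returns str

str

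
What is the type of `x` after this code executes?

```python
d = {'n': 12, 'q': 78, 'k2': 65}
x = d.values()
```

.values() returns dict_values view

dict_values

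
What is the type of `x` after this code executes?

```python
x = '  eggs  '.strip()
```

str.strip() returns str

str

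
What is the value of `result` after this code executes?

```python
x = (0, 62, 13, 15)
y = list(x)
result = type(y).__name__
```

x is tuple; y is list; result = 'list'

'list'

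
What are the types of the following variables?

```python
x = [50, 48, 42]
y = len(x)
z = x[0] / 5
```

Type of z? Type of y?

int / int = float; len() returns int

float, int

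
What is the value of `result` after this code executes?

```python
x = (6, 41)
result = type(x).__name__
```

x is tuple; result = 'tuple'

'tuple'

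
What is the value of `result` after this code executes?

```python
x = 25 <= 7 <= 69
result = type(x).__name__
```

x is bool; result = 'bool'

'bool'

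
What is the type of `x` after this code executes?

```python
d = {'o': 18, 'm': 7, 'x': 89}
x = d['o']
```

Accessing dict[str, int] with str key returns int

int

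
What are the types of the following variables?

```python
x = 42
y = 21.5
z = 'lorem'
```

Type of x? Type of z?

x is assigned a bare integer (no decimal point), so it is an int; z is assigned a quoted string literal, so it is a str

int, str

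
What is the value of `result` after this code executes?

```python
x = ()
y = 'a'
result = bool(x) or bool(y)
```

x = (); y = 'a'; result = True

True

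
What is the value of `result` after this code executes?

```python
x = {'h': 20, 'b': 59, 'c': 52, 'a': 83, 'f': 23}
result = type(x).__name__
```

x is dict; result = 'dict'

'dict'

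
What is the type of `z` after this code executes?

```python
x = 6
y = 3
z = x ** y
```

positive int ** positive int = int

int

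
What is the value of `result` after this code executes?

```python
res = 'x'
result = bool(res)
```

res = 'x'; result = True

True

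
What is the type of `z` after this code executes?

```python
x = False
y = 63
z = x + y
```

bool + int = int (bool is subclass of int)

int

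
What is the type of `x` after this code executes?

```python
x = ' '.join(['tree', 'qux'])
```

str.join() returns str

str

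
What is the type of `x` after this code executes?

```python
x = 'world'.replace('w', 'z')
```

str.replace() returns str

str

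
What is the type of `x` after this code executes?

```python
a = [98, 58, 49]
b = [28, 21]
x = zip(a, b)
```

zip() returns a zip object

zip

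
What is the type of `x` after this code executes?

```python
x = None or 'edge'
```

'or' with None returns the other truthy value (str)

str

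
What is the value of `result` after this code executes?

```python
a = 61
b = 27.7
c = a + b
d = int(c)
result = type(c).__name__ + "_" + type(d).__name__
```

a is int; b is float; c is float; d is int; result = 'float_int'

'float_int'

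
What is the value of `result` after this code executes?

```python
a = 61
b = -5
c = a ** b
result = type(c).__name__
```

a is int; b is int; c is float; result = 'float'

'float'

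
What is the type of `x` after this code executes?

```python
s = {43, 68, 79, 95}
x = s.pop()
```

Popping from set[int] returns int

int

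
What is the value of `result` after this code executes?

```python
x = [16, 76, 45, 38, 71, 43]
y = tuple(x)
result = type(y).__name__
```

x is list; y is tuple; result = 'tuple'

'tuple'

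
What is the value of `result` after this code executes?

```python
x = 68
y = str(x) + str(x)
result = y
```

x = 68; y = '6868'; result = '6868'

'6868'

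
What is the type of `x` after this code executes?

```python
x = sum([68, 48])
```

sum() of ints returns int

int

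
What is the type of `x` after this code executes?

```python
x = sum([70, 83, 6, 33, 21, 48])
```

sum() of ints returns int

int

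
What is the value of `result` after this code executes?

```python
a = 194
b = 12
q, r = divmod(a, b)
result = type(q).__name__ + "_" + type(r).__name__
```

a is int; b is int; q is int; r is int; result = 'int_int'

'int_int'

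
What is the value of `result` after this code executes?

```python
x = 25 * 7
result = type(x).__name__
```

x is int; result = 'int'

'int'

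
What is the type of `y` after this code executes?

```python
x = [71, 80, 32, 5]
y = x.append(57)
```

list.append() returns None (mutates in place)

NoneType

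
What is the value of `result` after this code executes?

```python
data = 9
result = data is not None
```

data = 9; result = True

True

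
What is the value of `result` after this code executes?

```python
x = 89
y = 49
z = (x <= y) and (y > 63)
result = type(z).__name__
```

x is int; y is int; z is bool; result = 'bool'

'bool'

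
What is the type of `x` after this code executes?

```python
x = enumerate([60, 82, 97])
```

enumerate() returns an enumerate object

enumerate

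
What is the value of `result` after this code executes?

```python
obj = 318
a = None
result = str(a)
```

obj = 318; a = None; result = 'None'

'None'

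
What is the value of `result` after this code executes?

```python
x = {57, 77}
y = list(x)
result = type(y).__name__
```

x is set; y is list; result = 'list'

'list'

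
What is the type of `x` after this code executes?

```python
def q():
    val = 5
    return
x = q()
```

Bare return returns None

NoneType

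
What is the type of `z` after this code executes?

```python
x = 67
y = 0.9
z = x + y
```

int + float = float

float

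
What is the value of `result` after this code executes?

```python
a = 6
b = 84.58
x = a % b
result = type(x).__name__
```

a is int; b is float; x is float; result = 'float'

'float'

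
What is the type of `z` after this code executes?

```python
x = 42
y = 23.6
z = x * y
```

int * float = float

float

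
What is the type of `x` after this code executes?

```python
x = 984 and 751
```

'and' with truthy values returns last operand (int)

int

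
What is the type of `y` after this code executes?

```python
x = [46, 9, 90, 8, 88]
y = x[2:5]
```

Slicing a list returns a list

list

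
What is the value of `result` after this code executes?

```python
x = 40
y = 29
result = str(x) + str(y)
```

x = 40; y = 29; result = '4029'

'4029'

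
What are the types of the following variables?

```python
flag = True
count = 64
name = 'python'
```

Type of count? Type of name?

count is assigned a bare integer (no decimal point), so it is an int; name is assigned a quoted string literal, so it is a str

int, str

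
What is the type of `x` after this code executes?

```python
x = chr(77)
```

chr() returns str (single char)

str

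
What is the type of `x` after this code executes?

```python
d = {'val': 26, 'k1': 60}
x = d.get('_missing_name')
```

dict.get() returns None when key not found

NoneType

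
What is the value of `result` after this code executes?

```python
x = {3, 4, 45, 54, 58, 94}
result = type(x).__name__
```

x is set; result = 'set'

'set'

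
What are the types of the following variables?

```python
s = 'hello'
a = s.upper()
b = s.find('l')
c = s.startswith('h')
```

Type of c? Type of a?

startswith() returns bool; upper() returns str

bool, str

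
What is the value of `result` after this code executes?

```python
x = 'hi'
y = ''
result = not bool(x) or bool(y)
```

x = 'hi'; y = ''; result = False

False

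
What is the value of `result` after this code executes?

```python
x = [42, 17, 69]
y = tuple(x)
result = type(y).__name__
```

x is list; y is tuple; result = 'tuple'

'tuple'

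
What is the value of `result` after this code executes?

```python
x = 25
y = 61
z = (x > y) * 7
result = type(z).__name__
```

x is int; y is int; z is int; result = 'int'

'int'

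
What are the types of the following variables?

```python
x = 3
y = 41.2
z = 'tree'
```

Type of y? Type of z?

y is assigned a number with a decimal point, so it is a float; z is assigned a quoted string literal, so it is a str

float, str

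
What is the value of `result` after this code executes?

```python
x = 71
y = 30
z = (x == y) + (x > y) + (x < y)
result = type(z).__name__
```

x is int; y is int; z is int; result = 'int'

'int'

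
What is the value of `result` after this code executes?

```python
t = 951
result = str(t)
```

t = 951; result = '951'

'951'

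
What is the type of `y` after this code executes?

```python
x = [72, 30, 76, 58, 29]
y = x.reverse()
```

list.reverse() returns None

NoneType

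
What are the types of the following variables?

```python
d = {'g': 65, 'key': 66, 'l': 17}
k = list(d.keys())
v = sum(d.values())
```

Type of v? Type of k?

sum of ints is int; list() converts to list

int, list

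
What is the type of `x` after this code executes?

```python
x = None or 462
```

'or' with None returns the other truthy value

int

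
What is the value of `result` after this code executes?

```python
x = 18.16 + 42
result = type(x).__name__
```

x is float; result = 'float'

'float'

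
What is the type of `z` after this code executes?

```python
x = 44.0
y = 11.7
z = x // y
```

float // float = float

float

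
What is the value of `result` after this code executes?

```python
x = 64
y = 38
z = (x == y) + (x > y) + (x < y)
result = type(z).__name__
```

x is int; y is int; z is int; result = 'int'

'int'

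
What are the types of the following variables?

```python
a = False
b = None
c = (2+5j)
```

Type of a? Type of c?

a is assigned the constant False, which has type bool; c is assigned (2+5j), an int plus an imaginary literal (j suffix), which evaluates to complex

bool, complex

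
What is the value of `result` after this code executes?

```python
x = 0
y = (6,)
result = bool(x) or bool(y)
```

x = 0; y = (6,); result = True

True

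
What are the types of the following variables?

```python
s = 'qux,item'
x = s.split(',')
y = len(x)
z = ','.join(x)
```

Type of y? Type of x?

len() returns int; str.split() returns list

int, list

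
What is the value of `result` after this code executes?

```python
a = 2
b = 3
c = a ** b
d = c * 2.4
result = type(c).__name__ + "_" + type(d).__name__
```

a is int; b is int; c is int; d is float; result = 'int_float'

'int_float'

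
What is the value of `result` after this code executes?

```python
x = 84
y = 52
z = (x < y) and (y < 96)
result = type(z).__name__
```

x is int; y is int; z is bool; result = 'bool'

'bool'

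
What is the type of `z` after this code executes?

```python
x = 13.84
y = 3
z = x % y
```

float % int = float

float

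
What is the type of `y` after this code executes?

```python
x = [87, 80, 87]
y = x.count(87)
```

list.count() returns int

int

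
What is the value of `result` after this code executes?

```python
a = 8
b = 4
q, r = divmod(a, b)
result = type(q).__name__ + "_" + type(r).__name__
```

a is int; b is int; q is int; r is int; result = 'int_int'

'int_int'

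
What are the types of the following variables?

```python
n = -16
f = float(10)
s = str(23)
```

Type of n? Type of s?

n is assigned a bare integer (no decimal point), so it is an int; s is assigned the result of calling str(), which returns a str

int, str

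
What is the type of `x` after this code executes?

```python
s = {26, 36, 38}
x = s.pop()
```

Popping from set[int] returns int

int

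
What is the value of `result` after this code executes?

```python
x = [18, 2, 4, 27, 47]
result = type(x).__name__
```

x is list; result = 'list'

'list'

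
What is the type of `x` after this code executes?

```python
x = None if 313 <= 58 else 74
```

313 <= 58 is False, so the else branch is taken

int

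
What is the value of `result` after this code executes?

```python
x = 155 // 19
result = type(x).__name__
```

x is int; result = 'int'

'int'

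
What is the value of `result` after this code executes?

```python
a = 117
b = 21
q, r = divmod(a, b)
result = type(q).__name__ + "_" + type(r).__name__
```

a is int; b is int; q is int; r is int; result = 'int_int'

'int_int'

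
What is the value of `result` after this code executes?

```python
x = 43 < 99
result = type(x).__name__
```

x is bool; result = 'bool'

'bool'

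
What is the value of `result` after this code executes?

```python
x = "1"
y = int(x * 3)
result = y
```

x = '1'; y = 111; result = 111

111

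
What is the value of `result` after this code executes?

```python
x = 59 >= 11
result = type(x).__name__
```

x is bool; result = 'bool'

'bool'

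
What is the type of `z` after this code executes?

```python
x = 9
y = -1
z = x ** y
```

int ** negative = float

float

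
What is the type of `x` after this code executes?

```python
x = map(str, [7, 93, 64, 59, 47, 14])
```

map() returns a map object

map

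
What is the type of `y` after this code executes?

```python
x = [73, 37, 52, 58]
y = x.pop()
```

list.pop() returns the popped element

int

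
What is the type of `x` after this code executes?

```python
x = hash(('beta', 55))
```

hash() returns int

int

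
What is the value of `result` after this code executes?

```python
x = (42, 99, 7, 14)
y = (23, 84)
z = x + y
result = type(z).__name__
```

x is tuple; y is tuple; z is tuple; result = 'tuple'

'tuple'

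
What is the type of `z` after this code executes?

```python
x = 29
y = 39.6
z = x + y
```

int + float = float

float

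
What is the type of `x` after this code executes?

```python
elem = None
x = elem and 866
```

'and' returns first falsy value (None)

NoneType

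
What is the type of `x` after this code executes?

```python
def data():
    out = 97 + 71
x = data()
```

Function without return returns None

NoneType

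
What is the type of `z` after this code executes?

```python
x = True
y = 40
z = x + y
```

bool + int = int (bool is subclass of int)

int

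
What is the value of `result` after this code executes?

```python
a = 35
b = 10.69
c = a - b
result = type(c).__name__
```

a is int; b is float; c is float; result = 'float'

'float'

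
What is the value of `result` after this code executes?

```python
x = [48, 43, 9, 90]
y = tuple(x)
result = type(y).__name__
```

x is list; y is tuple; result = 'tuple'

'tuple'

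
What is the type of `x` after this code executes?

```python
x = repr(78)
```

repr() returns str

str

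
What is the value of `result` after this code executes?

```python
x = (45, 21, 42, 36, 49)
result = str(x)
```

x = (45, 21, 42, 36, 49); result = '(45, 21, 42, 36, 49)'

'(45, 21, 42, 36, 49)'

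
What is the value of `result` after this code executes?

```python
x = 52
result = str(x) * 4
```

x = 52; result = '52525252'

'52525252'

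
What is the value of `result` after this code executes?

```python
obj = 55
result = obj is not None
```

obj = 55; result = True

True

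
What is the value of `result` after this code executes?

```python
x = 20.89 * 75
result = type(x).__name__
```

x is float; result = 'float'

'float'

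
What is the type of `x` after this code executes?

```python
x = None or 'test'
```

'or' with None returns the other truthy value (str)

str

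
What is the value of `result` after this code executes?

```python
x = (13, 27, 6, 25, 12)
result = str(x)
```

x = (13, 27, 6, 25, 12); result = '(13, 27, 6, 25, 12)'

'(13, 27, 6, 25, 12)'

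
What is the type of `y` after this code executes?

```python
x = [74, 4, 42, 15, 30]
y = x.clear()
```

list.clear() returns None

NoneType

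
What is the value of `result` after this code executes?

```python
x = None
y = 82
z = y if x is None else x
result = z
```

x = None; y = 82; z = 82; result = 82

82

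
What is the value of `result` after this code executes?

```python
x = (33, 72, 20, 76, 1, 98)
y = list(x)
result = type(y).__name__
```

x is tuple; y is list; result = 'list'

'list'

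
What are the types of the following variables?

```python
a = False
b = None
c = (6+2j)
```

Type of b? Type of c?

b is assigned None, whose type is NoneType; c is assigned (6+2j), an int plus an imaginary literal (j suffix), which evaluates to complex

NoneType, complex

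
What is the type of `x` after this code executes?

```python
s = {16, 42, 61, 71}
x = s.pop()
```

Popping from set[int] returns int

int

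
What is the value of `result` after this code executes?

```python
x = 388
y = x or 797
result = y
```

x = 388; y = 388; result = 388

388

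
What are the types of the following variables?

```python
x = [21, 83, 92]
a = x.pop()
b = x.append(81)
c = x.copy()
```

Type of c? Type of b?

copy() returns list; append() returns None

list, NoneType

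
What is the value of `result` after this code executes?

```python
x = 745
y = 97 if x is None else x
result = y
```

x = 745; y = 745; result = 745

745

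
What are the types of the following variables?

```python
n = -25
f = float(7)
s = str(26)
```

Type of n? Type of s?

n is assigned a bare integer (no decimal point), so it is an int; s is assigned the result of calling str(), which returns a str

int, str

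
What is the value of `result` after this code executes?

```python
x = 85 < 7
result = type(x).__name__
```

x is bool; result = 'bool'

'bool'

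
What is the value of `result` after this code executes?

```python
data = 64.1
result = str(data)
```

data = 64.1; result = '64.1'

'64.1'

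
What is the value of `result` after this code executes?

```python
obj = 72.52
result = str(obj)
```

obj = 72.52; result = '72.52'

'72.52'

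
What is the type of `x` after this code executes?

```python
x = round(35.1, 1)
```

round() with decimal places returns float

float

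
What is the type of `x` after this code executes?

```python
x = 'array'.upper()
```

str.upper() returns str

str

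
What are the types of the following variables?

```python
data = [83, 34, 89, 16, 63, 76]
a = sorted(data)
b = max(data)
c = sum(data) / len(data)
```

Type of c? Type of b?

int / int = float; max of ints returns int

float, int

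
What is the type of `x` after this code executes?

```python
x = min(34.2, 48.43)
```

min() of floats returns float

float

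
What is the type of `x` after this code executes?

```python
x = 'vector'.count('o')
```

str.count() returns int

int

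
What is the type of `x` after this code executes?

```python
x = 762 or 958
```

'or' returns first truthy value (int)

int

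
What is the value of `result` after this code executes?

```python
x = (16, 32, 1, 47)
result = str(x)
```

x = (16, 32, 1, 47); result = '(16, 32, 1, 47)'

'(16, 32, 1, 47)'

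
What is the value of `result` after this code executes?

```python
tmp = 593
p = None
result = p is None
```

tmp = 593; p = None; result = True

True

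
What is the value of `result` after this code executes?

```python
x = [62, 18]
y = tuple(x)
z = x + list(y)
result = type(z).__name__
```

x is list; y is tuple; z is list; result = 'list'

'list'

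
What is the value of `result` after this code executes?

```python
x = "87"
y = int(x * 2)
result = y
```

x = '87'; y = 8787; result = 8787

8787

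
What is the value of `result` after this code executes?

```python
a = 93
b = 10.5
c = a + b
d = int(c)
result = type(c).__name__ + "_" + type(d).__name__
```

a is int; b is float; c is float; d is int; result = 'float_int'

'float_int'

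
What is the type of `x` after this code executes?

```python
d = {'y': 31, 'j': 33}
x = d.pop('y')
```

dict.pop() returns the value

int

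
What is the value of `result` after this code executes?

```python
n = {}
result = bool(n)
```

n = {}; result = False

False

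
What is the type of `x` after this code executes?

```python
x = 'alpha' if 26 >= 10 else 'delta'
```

Both branches of conditional are str

str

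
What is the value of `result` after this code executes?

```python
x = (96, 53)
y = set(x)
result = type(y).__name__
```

x is tuple; y is set; result = 'set'

'set'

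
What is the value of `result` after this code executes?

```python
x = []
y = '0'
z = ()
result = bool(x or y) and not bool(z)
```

x = []; y = '0'; z = (); result = True

True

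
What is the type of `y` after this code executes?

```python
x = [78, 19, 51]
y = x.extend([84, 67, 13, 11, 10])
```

list.extend() returns None

NoneType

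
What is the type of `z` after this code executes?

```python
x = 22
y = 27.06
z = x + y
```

int + float = float

float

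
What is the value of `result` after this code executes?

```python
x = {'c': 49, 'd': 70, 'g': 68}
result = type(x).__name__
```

x is dict; result = 'dict'

'dict'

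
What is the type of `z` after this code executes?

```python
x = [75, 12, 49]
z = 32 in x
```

'in' operator returns bool

bool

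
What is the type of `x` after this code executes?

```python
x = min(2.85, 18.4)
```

min() of floats returns float

float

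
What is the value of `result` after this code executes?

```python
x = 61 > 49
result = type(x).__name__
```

x is bool; result = 'bool'

'bool'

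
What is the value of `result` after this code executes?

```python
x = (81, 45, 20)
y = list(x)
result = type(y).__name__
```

x is tuple; y is list; result = 'list'

'list'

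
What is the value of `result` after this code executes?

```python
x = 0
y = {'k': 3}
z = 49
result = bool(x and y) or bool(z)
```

x = 0; y = {'k': 3}; z = 49; result = True

True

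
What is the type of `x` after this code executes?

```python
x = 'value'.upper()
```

str.upper() returns str

str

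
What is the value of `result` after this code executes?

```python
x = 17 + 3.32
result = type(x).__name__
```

x is float; result = 'float'

'float'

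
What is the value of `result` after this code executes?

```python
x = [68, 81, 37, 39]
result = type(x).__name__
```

x is list; result = 'list'

'list'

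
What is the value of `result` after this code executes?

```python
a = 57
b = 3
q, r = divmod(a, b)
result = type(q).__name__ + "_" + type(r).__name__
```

a is int; b is int; q is int; r is int; result = 'int_int'

'int_int'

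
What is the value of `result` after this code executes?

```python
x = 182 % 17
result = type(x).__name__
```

x is int; result = 'int'

'int'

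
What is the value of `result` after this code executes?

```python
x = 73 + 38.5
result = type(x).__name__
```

x is float; result = 'float'

'float'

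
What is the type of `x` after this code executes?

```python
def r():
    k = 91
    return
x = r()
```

Bare return returns None

NoneType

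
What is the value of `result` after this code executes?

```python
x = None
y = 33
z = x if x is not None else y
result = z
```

x = None; y = 33; z = 33; result = 33

33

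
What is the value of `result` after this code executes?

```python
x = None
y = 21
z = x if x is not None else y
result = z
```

x = None; y = 21; z = 21; result = 21

21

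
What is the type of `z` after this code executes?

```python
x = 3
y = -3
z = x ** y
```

int ** negative = float

float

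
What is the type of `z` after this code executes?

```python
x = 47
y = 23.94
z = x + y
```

int + float = float

float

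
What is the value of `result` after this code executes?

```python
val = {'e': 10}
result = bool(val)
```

val = {'e': 10}; result = True

True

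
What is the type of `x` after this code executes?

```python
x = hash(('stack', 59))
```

hash() returns int

int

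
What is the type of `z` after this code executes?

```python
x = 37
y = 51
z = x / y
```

int / int = float

float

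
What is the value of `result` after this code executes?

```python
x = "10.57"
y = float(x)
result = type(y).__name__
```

x is str; y is float; result = 'float'

'float'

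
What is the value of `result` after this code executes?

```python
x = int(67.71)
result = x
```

x = 67; result = 67

67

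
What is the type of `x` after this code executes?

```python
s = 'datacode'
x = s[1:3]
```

Slicing a str returns str

str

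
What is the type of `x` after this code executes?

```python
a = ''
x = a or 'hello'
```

'or' returns first truthy value (str)

str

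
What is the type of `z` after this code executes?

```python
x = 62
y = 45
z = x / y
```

int / int = float

float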